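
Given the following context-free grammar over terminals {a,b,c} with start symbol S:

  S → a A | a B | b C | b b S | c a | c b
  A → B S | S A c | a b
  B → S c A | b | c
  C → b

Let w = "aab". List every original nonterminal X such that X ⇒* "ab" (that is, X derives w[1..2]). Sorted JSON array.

Convert to CNF:
  S -> T0 T1 | T0 T2 | T1 A | T1 B | T2 C | T2 X5
  A -> B S | S X3 | T1 T2
  B -> S X4 | b | c
  C -> b
  T0 -> c
  T1 -> a
  T2 -> b
  X3 -> A T0
  X4 -> T0 A
  X5 -> T2 S

CYK table (by increasing span), restricted to cells inside w[1..2]:
  T[1,1] 'a' = {T1}  orig:{}
  T[2,2] 'b' = {B,C,T2}  orig:{B,C}
  T[1,2] 'ab' = {A,S}

Original NTs in T[1,2] deriving "ab": ["A", "S"]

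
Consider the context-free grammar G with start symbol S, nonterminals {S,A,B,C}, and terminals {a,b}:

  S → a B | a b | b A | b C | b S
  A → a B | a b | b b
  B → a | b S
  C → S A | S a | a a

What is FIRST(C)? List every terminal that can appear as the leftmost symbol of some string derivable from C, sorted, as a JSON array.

FIRST iteration:
round 1:
  A via A→a B: +{a}
  A via A→b b: +{b}
  B via B→a: +{a}
  B via B→b S: +{b}
  C via C→a a: +{a}
  S via S→a B: +{a}
  S via S→b A: +{b}
  FIRST[S]={a,b}  FIRST[A]={a,b}  FIRST[B]={a,b}  FIRST[C]={a}
round 2:
  C via C→S A: +{b}
  FIRST[S]={a,b}  FIRST[A]={a,b}  FIRST[B]={a,b}  FIRST[C]={a,b}
round 3: — fixpoint
  FIRST[S]={a,b}  FIRST[A]={a,b}  FIRST[B]={a,b}  FIRST[C]={a,b}

FIRST(C) = ["a", "b"]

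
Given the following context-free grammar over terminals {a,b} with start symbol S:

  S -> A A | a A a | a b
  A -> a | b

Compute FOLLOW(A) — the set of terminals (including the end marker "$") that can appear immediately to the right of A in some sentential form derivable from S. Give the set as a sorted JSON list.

FIRST sets, iterate to fixpoint:
round 1:
  A via A→a: +{a}
  A via A→b: +{b}
  S via S→A A: +{a,b}
  FIRST[S]={a,b}  FIRST[A]={a,b}
round 2: — fixpoint
  FIRST[S]={a,b}  FIRST[A]={a,b}

FOLLOW sets:
initialize: $ ∈ FOLLOW(S)
pass 1:
  S→A A: FOLLOW(A) ⊇ FIRST(A) = {a,b}; new: +{a,b}
  S→A A: FOLLOW(A) ⊇ FOLLOW(S) ⊇ {$}; new: +{$}
  FOLLOW[S]={$}  FOLLOW[A]={$,a,b}
pass 2: (no change)
  FOLLOW[S]={$}  FOLLOW[A]={$,a,b}

FOLLOW(A) = ["$", "a", "b"]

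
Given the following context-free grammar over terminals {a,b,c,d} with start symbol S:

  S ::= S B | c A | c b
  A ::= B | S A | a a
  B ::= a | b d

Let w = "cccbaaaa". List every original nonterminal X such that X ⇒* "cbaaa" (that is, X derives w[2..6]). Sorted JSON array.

Convert to CNF:
  S -> S B | T3 A | T3 T1
  A -> S A | T0 T0 | T1 T2 | a
  B -> T1 T2 | a
  T0 -> a
  T1 -> b
  T2 -> d
  T3 -> c

Fill CYK table bottom-up — only the sub-triangle for w[2..6]:
  [2..2]={T3}  "c"  orig:{}
  [3..3]={T1}  "b"  orig:{}
  [4..4]={A,B,T0}  "a"  orig:{A,B}
  [5..5]={A,B,T0}  "a"  orig:{A,B}
  [6..6]={A,B,T0}  "a"  orig:{A,B}
  [2..3]={S}  "cb"
  [3..4]=∅  "ba"
  [4..5]={A}  "aa"
  [5..6]={A}  "aa"
  [2..4]={A,S}  "cba"
  [3..5]=∅  "baa"
  [4..6]=∅  "aaa"
  [2..5]={A,S}  "cbaa"
  [3..6]=∅  "baaa"
  [2..6]={A,S}  "cbaaa"

Original NTs in T[2,6] deriving "cbaaa": ["A", "S"]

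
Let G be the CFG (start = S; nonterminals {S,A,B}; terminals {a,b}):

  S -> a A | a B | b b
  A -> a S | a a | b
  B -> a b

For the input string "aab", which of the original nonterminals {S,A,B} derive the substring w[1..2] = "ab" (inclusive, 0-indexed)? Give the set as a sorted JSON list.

CNF form of G:
  S -> T0 A | T0 B | T1 T1
  A -> T0 S | T0 T0 | b
  B -> T0 T1
  T0 -> a
  T1 -> b

CYK table (by increasing span), restricted to cells inside w[1..2]:
  T[1,1] 'a' = {T0}  orig:{}
  T[2,2] 'b' = {A,T1}  orig:{A}
  T[1,2] 'ab' = {B,S}

Original NTs in T[1,2] deriving "ab": ["B", "S"]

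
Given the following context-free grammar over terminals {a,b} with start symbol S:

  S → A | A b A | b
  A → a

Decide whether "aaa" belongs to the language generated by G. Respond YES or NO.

CNF form of G:
  S -> A X1 | a | b
  A -> a
  T0 -> b
  X1 -> T0 A

Fill CYK table bottom-up:
  cell(0,0) a: {A,S}
  cell(1,1) a: {A,S}
  cell(2,2) a: {A,S}
  cell(0,1) aa: ∅
  cell(1,2) aa: ∅
  cell(0,2) aaa: ∅

S ∉ T[0,2] ⇒ NO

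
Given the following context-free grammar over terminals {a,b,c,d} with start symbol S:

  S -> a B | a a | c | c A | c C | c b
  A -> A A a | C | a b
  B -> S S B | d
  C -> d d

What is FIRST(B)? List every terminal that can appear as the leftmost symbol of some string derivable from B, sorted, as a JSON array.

FIRST iteration:
iter 1:
  A via A→a b: +{a}
  B via B→d: +{d}
  C via C→d d: +{d}
  S via S→a B: +{a}
  S via S→c: +{c}
  FIRST(S)={a,c}  FIRST(A)={a}  FIRST(B)={d}  FIRST(C)={d}
iter 2:
  A via A→C: +{d}
  B via B→S S B: +{a,c}
  FIRST(S)={a,c}  FIRST(A)={a,d}  FIRST(B)={a,c,d}  FIRST(C)={d}
iter 3: done
  FIRST(S)={a,c}  FIRST(A)={a,d}  FIRST(B)={a,c,d}  FIRST(C)={d}

FIRST(B) = ["a", "c", "d"]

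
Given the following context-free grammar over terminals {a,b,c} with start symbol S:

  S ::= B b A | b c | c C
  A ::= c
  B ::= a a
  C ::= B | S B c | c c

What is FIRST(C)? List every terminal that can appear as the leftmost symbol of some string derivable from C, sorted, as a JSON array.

FIRST sets, iterate to fixpoint:
iter 1:
  A via A→c: +{c}
  B via B→a a: +{a}
  C via C→B: +{a}
  C via C→c c: +{c}
  S via S→B b A: +{a}
  S via S→b c: +{b}
  S via S→c C: +{c}
  FIRST[S]={a,b,c}  FIRST[A]={c}  FIRST[B]={a}  FIRST[C]={a,c}
iter 2:
  C via C→S B c: +{b}
  FIRST[S]={a,b,c}  FIRST[A]={c}  FIRST[B]={a}  FIRST[C]={a,b,c}
iter 3: (stable)
  FIRST[S]={a,b,c}  FIRST[A]={c}  FIRST[B]={a}  FIRST[C]={a,b,c}

FIRST(C) = ["a", "b", "c"]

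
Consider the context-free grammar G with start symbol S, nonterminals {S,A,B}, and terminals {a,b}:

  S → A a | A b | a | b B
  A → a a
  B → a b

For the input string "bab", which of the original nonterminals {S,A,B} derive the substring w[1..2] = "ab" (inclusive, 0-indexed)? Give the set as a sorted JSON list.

Convert to CNF:
  S -> A T0 | A T1 | T1 B | a
  A -> T0 T0
  B -> T0 T1
  T0 -> a
  T1 -> b

CYK fill (cells [i..j] with 1 ≤ i ≤ j ≤ 2 only):
  T[1,1] 'a' = {S,T0}  orig:{S}
  T[2,2] 'b' = {T1}  orig:{}
  T[1,2] 'ab' = {B}

Original NTs in T[1,2] deriving "ab": ["B"]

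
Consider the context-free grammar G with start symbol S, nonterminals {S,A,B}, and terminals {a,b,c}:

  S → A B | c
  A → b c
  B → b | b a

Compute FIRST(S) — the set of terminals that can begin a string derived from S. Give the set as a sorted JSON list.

FIRST sets, iterate to fixpoint:
pass 1:
  A via A→b c: +{b}
  B via B→b: +{b}
  S via S→A B: +{b}
  S via S→c: +{c}
  FIRST(S)={b,c}  FIRST(A)={b}  FIRST(B)={b}
pass 2: — fixpoint
  FIRST(S)={b,c}  FIRST(A)={b}  FIRST(B)={b}

FIRST(S) = ["b", "c"]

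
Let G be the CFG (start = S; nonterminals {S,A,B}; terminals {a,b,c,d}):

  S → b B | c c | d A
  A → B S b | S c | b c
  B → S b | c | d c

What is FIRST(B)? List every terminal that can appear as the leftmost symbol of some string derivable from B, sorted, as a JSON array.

Compute FIRST by fixpoint:
iter 1:
  A via A→b c: +{b}
  B via B→c: +{c}
  B via B→d c: +{d}
  S via S→b B: +{b}
  S via S→c c: +{c}
  S via S→d A: +{d}
  FIRST[S]={b,c,d}  FIRST[A]={b}  FIRST[B]={c,d}
iter 2:
  A via A→B S b: +{c,d}
  B via B→S b: +{b}
  FIRST[S]={b,c,d}  FIRST[A]={b,c,d}  FIRST[B]={b,c,d}
iter 3: — fixpoint
  FIRST[S]={b,c,d}  FIRST[A]={b,c,d}  FIRST[B]={b,c,d}

FIRST(B) = ["b", "c", "d"]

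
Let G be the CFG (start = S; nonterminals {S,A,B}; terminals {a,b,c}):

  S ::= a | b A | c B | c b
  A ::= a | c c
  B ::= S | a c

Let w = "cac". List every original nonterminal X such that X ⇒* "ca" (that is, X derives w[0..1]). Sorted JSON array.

Convert to CNF:
  S -> T0 B | T0 T2 | T2 A | a
  A -> T0 T0 | a
  B -> T0 B | T0 T2 | T1 T0 | T2 A | a
  T0 -> c
  T1 -> a
  T2 -> b

CYK table (by increasing span) (cells [i..j] with 0 ≤ i ≤ j ≤ 1 only):
  cell(0,0) c: {T0}  orig:{}
  cell(1,1) a: {A,B,S,T1}  orig:{A,B,S}
  cell(0,1) ca: {B,S}

Original NTs in T[0,1] deriving "ca": ["B", "S"]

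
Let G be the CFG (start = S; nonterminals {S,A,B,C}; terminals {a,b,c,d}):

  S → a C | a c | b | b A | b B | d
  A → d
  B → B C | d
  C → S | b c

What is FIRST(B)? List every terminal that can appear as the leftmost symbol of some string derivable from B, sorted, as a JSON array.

Compute FIRST by fixpoint:
iter 1:
  A via A→d: +{d}
  B via B→d: +{d}
  C via C→b c: +{b}
  S via S→a C: +{a}
  S via S→b: +{b}
  S via S→d: +{d}
  S: {a,b,d}  A: {d}  B: {d}  C: {b}
iter 2:
  C via C→S: +{a,d}
  S: {a,b,d}  A: {d}  B: {d}  C: {a,b,d}
iter 3: (stable)
  S: {a,b,d}  A: {d}  B: {d}  C: {a,b,d}

FIRST(B) = ["d"]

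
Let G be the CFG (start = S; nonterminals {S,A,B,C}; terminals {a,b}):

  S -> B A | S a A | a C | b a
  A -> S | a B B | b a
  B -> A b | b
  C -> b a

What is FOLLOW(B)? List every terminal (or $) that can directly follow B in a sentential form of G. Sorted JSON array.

FIRST iteration:
[1]
  A via A→a B B: +{a}
  A via A→b a: +{b}
  B via B→A b: +{a,b}
  C via C→b a: +{b}
  S via S→B A: +{a,b}
  FIRST(S)={a,b}  FIRST(A)={a,b}  FIRST(B)={a,b}  FIRST(C)={b}
[2] (stable)
  FIRST(S)={a,b}  FIRST(A)={a,b}  FIRST(B)={a,b}  FIRST(C)={b}

FOLLOW iteration:
seed FOLLOW(S) with $
round 1:
  A→a B B: FOLLOW(B) ⊇ FIRST(B) = {a,b}; new: +{a,b}
  B→A b: FOLLOW(A) ⊇ FIRST(b) = {b}; new: +{b}
  S→B A: FOLLOW(A) ⊇ FOLLOW(S) ⊇ {$}; new: +{$}
  S→S a A: FOLLOW(S) ⊇ FIRST(a) = {a}; new: +{a}
  S→S a A: FOLLOW(A) ⊇ FOLLOW(S) ⊇ {$,a}; new: +{a}
  S→a C: FOLLOW(C) ⊇ FOLLOW(S) ⊇ {$,a}; new: +{$,a}
  FOLLOW[S]={$,a}  FOLLOW[A]={$,a,b}  FOLLOW[B]={a,b}  FOLLOW[C]={$,a}
round 2:
  A→S: FOLLOW(S) ⊇ FOLLOW(A) ⊇ {$,a,b}; new: +{b}
  A→a B B: FOLLOW(B) ⊇ FOLLOW(A) ⊇ {$,a,b}; new: +{$}
  S→a C: FOLLOW(C) ⊇ FOLLOW(S) ⊇ {$,a,b}; new: +{b}
  FOLLOW[S]={$,a,b}  FOLLOW[A]={$,a,b}  FOLLOW[B]={$,a,b}  FOLLOW[C]={$,a,b}
round 3: (no change)
  FOLLOW[S]={$,a,b}  FOLLOW[A]={$,a,b}  FOLLOW[B]={$,a,b}  FOLLOW[C]={$,a,b}

FOLLOW(B) = ["$", "a", "b"]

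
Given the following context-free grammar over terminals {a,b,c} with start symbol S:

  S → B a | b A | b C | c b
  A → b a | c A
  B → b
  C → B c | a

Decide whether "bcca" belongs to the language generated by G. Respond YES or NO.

CNF form of G:
  S -> B T1 | T0 A | T0 C | T2 T0
  A -> T0 T1 | T2 A
  B -> b
  C -> B T2 | a
  T0 -> b
  T1 -> a
  T2 -> c

CYK table (by increasing span):
  cell(0,0) b: {B,T0}  orig:{B}
  cell(1,1) c: {T2}  orig:{}
  cell(2,2) c: {T2}  orig:{}
  cell(3,3) a: {C,T1}  orig:{C}
  cell(0,1) bc: {C}
  cell(1,2) cc: ∅
  cell(2,3) ca: ∅
  cell(0,2) bcc: ∅
  cell(1,3) cca: ∅
  cell(0,3) bcca: ∅

S ∉ T[0,3] ⇒ NO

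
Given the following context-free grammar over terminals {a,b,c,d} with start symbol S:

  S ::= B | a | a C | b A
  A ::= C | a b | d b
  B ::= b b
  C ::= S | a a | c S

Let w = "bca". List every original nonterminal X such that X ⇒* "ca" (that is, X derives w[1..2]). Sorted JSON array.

Convert to CNF:
  S -> T0 C | T1 A | T1 T1 | a
  A -> T0 C | T0 T0 | T0 T1 | T1 A | T1 T1 | T2 S | T3 T1 | a
  B -> T1 T1
  C -> T0 C | T0 T0 | T1 A | T1 T1 | T2 S | a
  T0 -> a
  T1 -> b
  T2 -> c
  T3 -> d

CYK fill — only the sub-triangle for w[1..2]:
  [1..1]={T2}  "c"  orig:{}
  [2..2]={A,C,S,T0}  "a"  orig:{A,C,S}
  [1..2]={A,C}  "ca"

Original NTs in T[1,2] deriving "ca": ["A", "C"]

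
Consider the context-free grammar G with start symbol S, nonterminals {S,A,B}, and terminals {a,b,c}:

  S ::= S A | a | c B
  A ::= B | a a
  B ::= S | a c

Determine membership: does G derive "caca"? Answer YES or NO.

CNF form of G:
  S -> S A | T1 B | a
  A -> S A | T0 T0 | T0 T1 | T1 B | a
  B -> S A | T0 T1 | T1 B | a
  T0 -> a
  T1 -> c

CYK fill:
  T[0,0] 'c' = {T1}  orig:{}
  T[1,1] 'a' = {A,B,S,T0}  orig:{A,B,S}
  T[2,2] 'c' = {T1}  orig:{}
  T[3,3] 'a' = {A,B,S,T0}  orig:{A,B,S}
  T[0,1] 'ca' = {A,B,S}
  T[1,2] 'ac' = {A,B}
  T[2,3] 'ca' = {A,B,S}
  T[0,2] 'cac' = {A,B,S}
  T[1,3] 'aca' = {A,B,S}
  T[0,3] 'caca' = {A,B,S}

S ∈ T[0,3] ⇒ YES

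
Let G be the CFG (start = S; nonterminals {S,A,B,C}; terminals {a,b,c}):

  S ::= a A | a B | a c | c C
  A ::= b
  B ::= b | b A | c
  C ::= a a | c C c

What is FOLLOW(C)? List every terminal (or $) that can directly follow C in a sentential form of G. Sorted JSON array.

FIRST sets, iterate to fixpoint:
iter 1:
  A via A→b: +{b}
  B via B→b: +{b}
  B via B→c: +{c}
  C via C→a a: +{a}
  C via C→c C c: +{c}
  S via S→a A: +{a}
  S via S→c C: +{c}
  FIRST(S)={a,c}  FIRST(A)={b}  FIRST(B)={b,c}  FIRST(C)={a,c}
iter 2: — fixpoint
  FIRST(S)={a,c}  FIRST(A)={b}  FIRST(B)={b,c}  FIRST(C)={a,c}

FOLLOW sets:
seed FOLLOW(S) with $
round 1:
  C→c C c: FOLLOW(C) ⊇ FIRST(c) = {c}; new: +{c}
  S→a A: FOLLOW(A) ⊇ FOLLOW(S) ⊇ {$}; new: +{$}
  S→a B: FOLLOW(B) ⊇ FOLLOW(S) ⊇ {$}; new: +{$}
  S→c C: FOLLOW(C) ⊇ FOLLOW(S) ⊇ {$}; new: +{$}
  S: {$}  A: {$}  B: {$}  C: {$,c}
round 2: done
  S: {$}  A: {$}  B: {$}  C: {$,c}

FOLLOW(C) = ["$", "c"]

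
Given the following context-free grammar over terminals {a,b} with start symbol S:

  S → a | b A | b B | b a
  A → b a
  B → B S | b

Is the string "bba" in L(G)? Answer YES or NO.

Convert to CNF:
  S -> T0 A | T0 B | T0 T1 | a
  A -> T0 T1
  B -> B S | b
  T0 -> b
  T1 -> a

CYK table (by increasing span):
  [0..0]={B,T0}  "b"  orig:{B}
  [1..1]={B,T0}  "b"  orig:{B}
  [2..2]={S,T1}  "a"  orig:{S}
  [0..1]={S}  "bb"
  [1..2]={A,B,S}  "ba"
  [0..2]={B,S}  "bba"

S ∈ T[0,2] ⇒ YES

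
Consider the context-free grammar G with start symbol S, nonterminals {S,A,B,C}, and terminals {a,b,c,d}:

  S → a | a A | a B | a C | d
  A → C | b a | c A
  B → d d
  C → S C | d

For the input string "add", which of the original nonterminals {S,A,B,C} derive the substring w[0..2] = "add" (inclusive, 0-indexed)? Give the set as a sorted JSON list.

CNF form of G:
  S -> T1 A | T1 B | T1 C | a | d
  A -> S C | T0 T1 | T2 A | d
  B -> T3 T3
  C -> S C | d
  T0 -> b
  T1 -> a
  T2 -> c
  T3 -> d

CYK table (by increasing span), restricted to cells inside w[0..2]:
  cell(0,0) a: {S,T1}  orig:{S}
  cell(1,1) d: {A,C,S,T3}  orig:{A,C,S}
  cell(2,2) d: {A,C,S,T3}  orig:{A,C,S}
  cell(0,1) ad: {A,C,S}
  cell(1,2) dd: {A,B,C}
  cell(0,2) add: {A,C,S}

Original NTs in T[0,2] deriving "add": ["A", "C", "S"]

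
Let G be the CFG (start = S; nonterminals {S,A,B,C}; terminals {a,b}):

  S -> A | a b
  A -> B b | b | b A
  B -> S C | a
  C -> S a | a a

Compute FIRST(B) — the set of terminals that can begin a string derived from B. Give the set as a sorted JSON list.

FIRST sets, iterate to fixpoint:
round 1:
  A via A→b: +{b}
  B via B→a: +{a}
  C via C→a a: +{a}
  S via S→A: +{b}
  S via S→a b: +{a}
  FIRST[S]={a,b}  FIRST[A]={b}  FIRST[B]={a}  FIRST[C]={a}
round 2:
  A via A→B b: +{a}
  B via B→S C: +{b}
  C via C→S a: +{b}
  FIRST[S]={a,b}  FIRST[A]={a,b}  FIRST[B]={a,b}  FIRST[C]={a,b}
round 3: (no change)
  FIRST[S]={a,b}  FIRST[A]={a,b}  FIRST[B]={a,b}  FIRST[C]={a,b}

FIRST(B) = ["a", "b"]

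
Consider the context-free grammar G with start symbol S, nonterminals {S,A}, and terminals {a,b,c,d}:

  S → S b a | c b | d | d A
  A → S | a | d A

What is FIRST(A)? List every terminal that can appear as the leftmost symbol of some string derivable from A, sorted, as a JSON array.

FIRST iteration:
pass 1:
  A via A→a: +{a}
  A via A→d A: +{d}
  S via S→c b: +{c}
  S via S→d: +{d}
  S: {c,d}  A: {a,d}
pass 2:
  A via A→S: +{c}
  S: {c,d}  A: {a,c,d}
pass 3: (stable)
  S: {c,d}  A: {a,c,d}

FIRST(A) = ["a", "c", "d"]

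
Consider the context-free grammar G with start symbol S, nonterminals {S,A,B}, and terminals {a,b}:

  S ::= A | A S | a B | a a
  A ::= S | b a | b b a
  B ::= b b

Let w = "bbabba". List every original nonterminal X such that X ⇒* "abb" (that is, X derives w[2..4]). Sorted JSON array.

CNF form of G:
  S -> A S | T0 B | T0 T0 | T1 T0 | T1 X3
  A -> A S | T0 B | T0 T0 | T1 T0 | T1 X2
  B -> T1 T1
  T0 -> a
  T1 -> b
  X2 -> T1 T0
  X3 -> T1 T0

CYK table (by increasing span), restricted to cells inside w[2..4]:
  cell(2,2) a: {T0}  orig:{}
  cell(3,3) b: {T1}  orig:{}
  cell(4,4) b: {T1}  orig:{}
  cell(2,3) ab: ∅
  cell(3,4) bb: {B}
  cell(2,4) abb: {A,S}

Original NTs in T[2,4] deriving "abb": ["A", "S"]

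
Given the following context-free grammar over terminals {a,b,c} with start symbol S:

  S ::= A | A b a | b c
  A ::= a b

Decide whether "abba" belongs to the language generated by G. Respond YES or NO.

Convert to CNF:
  S -> A X3 | T0 T1 | T1 T2
  A -> T0 T1
  T0 -> a
  T1 -> b
  T2 -> c
  X3 -> T1 T0

Fill CYK table bottom-up:
  [0..0]={T0}  "a"  orig:{}
  [1..1]={T1}  "b"  orig:{}
  [2..2]={T1}  "b"  orig:{}
  [3..3]={T0}  "a"  orig:{}
  [0..1]={A,S}  "ab"
  [1..2]=∅  "bb"
  [2..3]={X3}  "ba"  orig:{}
  [0..2]=∅  "abb"
  [1..3]=∅  "bba"
  [0..3]={S}  "abba"

S ∈ T[0,3] ⇒ YES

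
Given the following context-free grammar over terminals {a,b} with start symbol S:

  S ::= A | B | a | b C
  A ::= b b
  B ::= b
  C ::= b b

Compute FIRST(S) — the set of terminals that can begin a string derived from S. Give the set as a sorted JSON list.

FIRST iteration:
[1]
  A via A→b b: +{b}
  B via B→b: +{b}
  C via C→b b: +{b}
  S via S→A: +{b}
  S via S→a: +{a}
  FIRST[S]={a,b}  FIRST[A]={b}  FIRST[B]={b}  FIRST[C]={b}
[2] (no change)
  FIRST[S]={a,b}  FIRST[A]={b}  FIRST[B]={b}  FIRST[C]={b}

FIRST(S) = ["a", "b"]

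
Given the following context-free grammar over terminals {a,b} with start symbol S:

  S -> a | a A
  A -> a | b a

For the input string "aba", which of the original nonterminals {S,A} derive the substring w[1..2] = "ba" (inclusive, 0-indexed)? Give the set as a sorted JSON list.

Convert to CNF:
  S -> T1 A | a
  A -> T0 T1 | a
  T0 -> b
  T1 -> a

Fill CYK table bottom-up — only the sub-triangle for w[1..2]:
  T[1,1] 'b' = {T0}  orig:{}
  T[2,2] 'a' = {A,S,T1}  orig:{A,S}
  T[1,2] 'ba' = {A}

Original NTs in T[1,2] deriving "ba": ["A"]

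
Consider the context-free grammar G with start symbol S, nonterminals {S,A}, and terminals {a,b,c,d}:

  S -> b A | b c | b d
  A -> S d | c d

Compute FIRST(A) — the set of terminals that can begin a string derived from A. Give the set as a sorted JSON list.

FIRST iteration:
[1]
  A via A→c d: +{c}
  S via S→b A: +{b}
  S: {b}  A: {c}
[2]
  A via A→S d: +{b}
  S: {b}  A: {b,c}
[3] done
  S: {b}  A: {b,c}

FIRST(A) = ["b", "c"]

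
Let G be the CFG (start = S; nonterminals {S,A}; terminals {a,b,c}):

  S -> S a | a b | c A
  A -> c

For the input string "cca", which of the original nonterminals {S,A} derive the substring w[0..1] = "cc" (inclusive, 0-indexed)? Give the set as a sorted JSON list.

Convert to CNF:
  S -> S T0 | T0 T1 | T2 A
  A -> c
  T0 -> a
  T1 -> b
  T2 -> c

Fill CYK table bottom-up, restricted to cells inside w[0..1]:
  [0..0]={A,T2}  "c"  orig:{A}
  [1..1]={A,T2}  "c"  orig:{A}
  [0..1]={S}  "cc"

Original NTs in T[0,1] deriving "cc": ["S"]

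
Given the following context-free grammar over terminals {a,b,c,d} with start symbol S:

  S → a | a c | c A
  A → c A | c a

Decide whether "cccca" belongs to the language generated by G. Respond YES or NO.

Convert to CNF:
  S -> T0 A | T1 T0 | a
  A -> T0 A | T0 T1
  T0 -> c
  T1 -> a

Fill CYK table bottom-up:
  T[0,0] 'c' = {T0}  orig:{}
  T[1,1] 'c' = {T0}  orig:{}
  T[2,2] 'c' = {T0}  orig:{}
  T[3,3] 'c' = {T0}  orig:{}
  T[4,4] 'a' = {S,T1}  orig:{S}
  T[0,1] 'cc' = ∅
  T[1,2] 'cc' = ∅
  T[2,3] 'cc' = ∅
  T[3,4] 'ca' = {A}
  T[0,2] 'ccc' = ∅
  T[1,3] 'ccc' = ∅
  T[2,4] 'cca' = {A,S}
  T[0,3] 'cccc' = ∅
  T[1,4] 'ccca' = {A,S}
  T[0,4] 'cccca' = {A,S}

S ∈ T[0,4] ⇒ YES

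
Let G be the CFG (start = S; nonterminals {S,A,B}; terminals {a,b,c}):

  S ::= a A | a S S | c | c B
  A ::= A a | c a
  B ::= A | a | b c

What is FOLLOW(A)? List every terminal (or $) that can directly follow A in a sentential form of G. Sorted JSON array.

FIRST sets, iterate to fixpoint:
[1]
  A via A→c a: +{c}
  B via B→A: +{c}
  B via B→a: +{a}
  B via B→b c: +{b}
  S via S→a A: +{a}
  S via S→c: +{c}
  FIRST(S)={a,c}  FIRST(A)={c}  FIRST(B)={a,b,c}
[2] done
  FIRST(S)={a,c}  FIRST(A)={c}  FIRST(B)={a,b,c}

FOLLOW sets:
initialize: $ ∈ FOLLOW(S)
round 1:
  A→A a: FOLLOW(A) ⊇ FIRST(a) = {a}; new: +{a}
  S→a A: FOLLOW(A) ⊇ FOLLOW(S) ⊇ {$}; new: +{$}
  S→a S S: FOLLOW(S) ⊇ FIRST(S) = {a,c}; new: +{a,c}
  S→c B: FOLLOW(B) ⊇ FOLLOW(S) ⊇ {$,a,c}; new: +{$,a,c}
  FOLLOW[S]={$,a,c}  FOLLOW[A]={$,a}  FOLLOW[B]={$,a,c}
round 2:
  B→A: FOLLOW(A) ⊇ FOLLOW(B) ⊇ {$,a,c}; new: +{c}
  FOLLOW[S]={$,a,c}  FOLLOW[A]={$,a,c}  FOLLOW[B]={$,a,c}
round 3: (no change)
  FOLLOW[S]={$,a,c}  FOLLOW[A]={$,a,c}  FOLLOW[B]={$,a,c}

FOLLOW(A) = ["$", "a", "c"]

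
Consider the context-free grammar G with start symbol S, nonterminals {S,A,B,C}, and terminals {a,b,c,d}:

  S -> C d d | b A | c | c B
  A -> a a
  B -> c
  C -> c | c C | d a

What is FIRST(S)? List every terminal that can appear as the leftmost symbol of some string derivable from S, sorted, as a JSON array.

FIRST sets, iterate to fixpoint:
iter 1:
  A via A→a a: +{a}
  B via B→c: +{c}
  C via C→c: +{c}
  C via C→d a: +{d}
  S via S→C d d: +{c,d}
  S via S→b A: +{b}
  S: {b,c,d}  A: {a}  B: {c}  C: {c,d}
iter 2: done
  S: {b,c,d}  A: {a}  B: {c}  C: {c,d}

FIRST(S) = ["b", "c", "d"]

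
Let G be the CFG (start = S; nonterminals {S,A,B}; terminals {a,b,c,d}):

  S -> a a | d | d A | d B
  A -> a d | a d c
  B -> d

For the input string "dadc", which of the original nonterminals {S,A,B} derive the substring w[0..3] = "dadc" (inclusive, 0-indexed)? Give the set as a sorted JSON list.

Convert to CNF:
  S -> T0 T0 | T1 A | T1 B | d
  A -> T0 T1 | T0 X3
  B -> d
  T0 -> a
  T1 -> d
  T2 -> c
  X3 -> T1 T2

CYK table (by increasing span), restricted to cells inside w[0..3]:
  [0..0]={B,S,T1}  "d"  orig:{B,S}
  [1..1]={T0}  "a"  orig:{}
  [2..2]={B,S,T1}  "d"  orig:{B,S}
  [3..3]={T2}  "c"  orig:{}
  [0..1]=∅  "da"
  [1..2]={A}  "ad"
  [2..3]={X3}  "dc"  orig:{}
  [0..2]={S}  "dad"
  [1..3]={A}  "adc"
  [0..3]={S}  "dadc"

Original NTs in T[0,3] deriving "dadc": ["S"]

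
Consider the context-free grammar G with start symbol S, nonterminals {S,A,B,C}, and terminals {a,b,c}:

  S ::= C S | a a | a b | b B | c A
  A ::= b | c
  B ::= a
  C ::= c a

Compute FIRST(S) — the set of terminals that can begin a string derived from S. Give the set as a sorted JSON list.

FIRST iteration:
iter 1:
  A via A→b: +{b}
  A via A→c: +{c}
  B via B→a: +{a}
  C via C→c a: +{c}
  S via S→C S: +{c}
  S via S→a a: +{a}
  S via S→b B: +{b}
  S: {a,b,c}  A: {b,c}  B: {a}  C: {c}
iter 2: — fixpoint
  S: {a,b,c}  A: {b,c}  B: {a}  C: {c}

FIRST(S) = ["a", "b", "c"]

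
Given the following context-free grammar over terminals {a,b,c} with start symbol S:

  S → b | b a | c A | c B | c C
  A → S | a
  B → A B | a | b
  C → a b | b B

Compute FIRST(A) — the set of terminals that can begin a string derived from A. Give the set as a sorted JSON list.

FIRST sets, iterate to fixpoint:
pass 1:
  A via A→a: +{a}
  B via B→A B: +{a}
  B via B→b: +{b}
  C via C→a b: +{a}
  C via C→b B: +{b}
  S via S→b: +{b}
  S via S→c A: +{c}
  S: {b,c}  A: {a}  B: {a,b}  C: {a,b}
pass 2:
  A via A→S: +{b,c}
  B via B→A B: +{c}
  S: {b,c}  A: {a,b,c}  B: {a,b,c}  C: {a,b}
pass 3: (stable)
  S: {b,c}  A: {a,b,c}  B: {a,b,c}  C: {a,b}

FIRST(A) = ["a", "b", "c"]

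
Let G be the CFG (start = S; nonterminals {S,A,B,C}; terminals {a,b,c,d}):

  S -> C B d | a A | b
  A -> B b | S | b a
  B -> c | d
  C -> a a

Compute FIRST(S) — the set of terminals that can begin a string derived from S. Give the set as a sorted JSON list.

FIRST iteration:
round 1:
  A via A→b a: +{b}
  B via B→c: +{c}
  B via B→d: +{d}
  C via C→a a: +{a}
  S via S→C B d: +{a}
  S via S→b: +{b}
  S: {a,b}  A: {b}  B: {c,d}  C: {a}
round 2:
  A via A→B b: +{c,d}
  A via A→S: +{a}
  S: {a,b}  A: {a,b,c,d}  B: {c,d}  C: {a}
round 3: done
  S: {a,b}  A: {a,b,c,d}  B: {c,d}  C: {a}

FIRST(S) = ["a", "b"]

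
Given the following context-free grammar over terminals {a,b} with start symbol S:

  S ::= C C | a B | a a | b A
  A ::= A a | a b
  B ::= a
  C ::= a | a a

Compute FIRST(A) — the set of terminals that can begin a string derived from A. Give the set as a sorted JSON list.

FIRST sets, iterate to fixpoint:
[1]
  A via A→a b: +{a}
  B via B→a: +{a}
  C via C→a: +{a}
  S via S→C C: +{a}
  S via S→b A: +{b}
  FIRST[S]={a,b}  FIRST[A]={a}  FIRST[B]={a}  FIRST[C]={a}
[2] — fixpoint
  FIRST[S]={a,b}  FIRST[A]={a}  FIRST[B]={a}  FIRST[C]={a}

FIRST(A) = ["a"]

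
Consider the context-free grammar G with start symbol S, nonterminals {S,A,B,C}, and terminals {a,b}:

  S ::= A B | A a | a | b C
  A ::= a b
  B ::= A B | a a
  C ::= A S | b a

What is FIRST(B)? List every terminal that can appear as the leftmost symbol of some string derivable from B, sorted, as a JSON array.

FIRST sets, iterate to fixpoint:
[1]
  A via A→a b: +{a}
  B via B→A B: +{a}
  C via C→A S: +{a}
  C via C→b a: +{b}
  S via S→A B: +{a}
  S via S→b C: +{b}
  FIRST(S)={a,b}  FIRST(A)={a}  FIRST(B)={a}  FIRST(C)={a,b}
[2] — fixpoint
  FIRST(S)={a,b}  FIRST(A)={a}  FIRST(B)={a}  FIRST(C)={a,b}

FIRST(B) = ["a"]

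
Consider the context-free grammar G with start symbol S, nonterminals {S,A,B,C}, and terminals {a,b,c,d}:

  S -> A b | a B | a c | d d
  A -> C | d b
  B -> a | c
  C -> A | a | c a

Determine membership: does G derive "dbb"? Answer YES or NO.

CNF form of G:
  S -> A T3 | T1 B | T1 T0 | T2 T2
  A -> T0 T1 | T2 T3 | a
  B -> a | c
  C -> T0 T1 | T2 T3 | a
  T0 -> c
  T1 -> a
  T2 -> d
  T3 -> b

CYK fill:
  [0..0]={T2}  "d"  orig:{}
  [1..1]={T3}  "b"  orig:{}
  [2..2]={T3}  "b"  orig:{}
  [0..1]={A,C}  "db"
  [1..2]=∅  "bb"
  [0..2]={S}  "dbb"

S ∈ T[0,2] ⇒ YES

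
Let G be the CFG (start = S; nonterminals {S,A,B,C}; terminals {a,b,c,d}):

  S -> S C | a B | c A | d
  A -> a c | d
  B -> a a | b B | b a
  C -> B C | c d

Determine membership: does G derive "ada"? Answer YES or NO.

Convert to CNF:
  S -> S C | T0 B | T1 A | d
  A -> T0 T1 | d
  B -> T0 T0 | T2 B | T2 T0
  C -> B C | T1 T3
  T0 -> a
  T1 -> c
  T2 -> b
  T3 -> d

CYK fill:
  cell(0,0) a: {T0}  orig:{}
  cell(1,1) d: {A,S,T3}  orig:{A,S}
  cell(2,2) a: {T0}  orig:{}
  cell(0,1) ad: ∅
  cell(1,2) da: ∅
  cell(0,2) ada: ∅

S ∉ T[0,2] ⇒ NO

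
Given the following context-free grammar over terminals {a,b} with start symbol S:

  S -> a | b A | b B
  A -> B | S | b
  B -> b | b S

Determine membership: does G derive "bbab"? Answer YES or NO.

Convert to CNF:
  S -> T0 A | T0 B | a
  A -> T0 A | T0 B | T0 S | a | b
  B -> T0 S | b
  T0 -> b

Fill CYK table bottom-up:
  cell(0,0) b: {A,B,T0}  orig:{A,B}
  cell(1,1) b: {A,B,T0}  orig:{A,B}
  cell(2,2) a: {A,S}
  cell(3,3) b: {A,B,T0}  orig:{A,B}
  cell(0,1) bb: {A,S}
  cell(1,2) ba: {A,B,S}
  cell(2,3) ab: ∅
  cell(0,2) bba: {A,B,S}
  cell(1,3) bab: ∅
  cell(0,3) bbab: ∅

S ∉ T[0,3] ⇒ NO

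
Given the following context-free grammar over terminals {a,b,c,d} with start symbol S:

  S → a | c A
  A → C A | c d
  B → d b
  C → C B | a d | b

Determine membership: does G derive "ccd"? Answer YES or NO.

Convert to CNF:
  S -> T0 A | a
  A -> C A | T0 T1
  B -> T1 T2
  C -> C B | T3 T1 | b
  T0 -> c
  T1 -> d
  T2 -> b
  T3 -> a

Fill CYK table bottom-up:
  cell(0,0) c: {T0}  orig:{}
  cell(1,1) c: {T0}  orig:{}
  cell(2,2) d: {T1}  orig:{}
  cell(0,1) cc: ∅
  cell(1,2) cd: {A}
  cell(0,2) ccd: {S}

S ∈ T[0,2] ⇒ YES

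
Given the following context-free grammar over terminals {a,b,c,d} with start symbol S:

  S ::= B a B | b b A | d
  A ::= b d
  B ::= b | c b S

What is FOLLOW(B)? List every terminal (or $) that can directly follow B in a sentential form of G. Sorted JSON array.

FIRST sets, iterate to fixpoint:
iter 1:
  A via A→b d: +{b}
  B via B→b: +{b}
  B via B→c b S: +{c}
  S via S→B a B: +{b,c}
  S via S→d: +{d}
  FIRST[S]={b,c,d}  FIRST[A]={b}  FIRST[B]={b,c}
iter 2: — fixpoint
  FIRST[S]={b,c,d}  FIRST[A]={b}  FIRST[B]={b,c}

FOLLOW iteration:
FOLLOW(S) := {$}
iter 1:
  S→B a B: FOLLOW(B) ⊇ FIRST(a) = {a}; new: +{a}
  S→B a B: FOLLOW(B) ⊇ FOLLOW(S) ⊇ {$}; new: +{$}
  S→b b A: FOLLOW(A) ⊇ FOLLOW(S) ⊇ {$}; new: +{$}
  FOLLOW(S)={$}  FOLLOW(A)={$}  FOLLOW(B)={$,a}
iter 2:
  B→c b S: FOLLOW(S) ⊇ FOLLOW(B) ⊇ {$,a}; new: +{a}
  S→b b A: FOLLOW(A) ⊇ FOLLOW(S) ⊇ {$,a}; new: +{a}
  FOLLOW(S)={$,a}  FOLLOW(A)={$,a}  FOLLOW(B)={$,a}
iter 3: done
  FOLLOW(S)={$,a}  FOLLOW(A)={$,a}  FOLLOW(B)={$,a}

FOLLOW(B) = ["$", "a"]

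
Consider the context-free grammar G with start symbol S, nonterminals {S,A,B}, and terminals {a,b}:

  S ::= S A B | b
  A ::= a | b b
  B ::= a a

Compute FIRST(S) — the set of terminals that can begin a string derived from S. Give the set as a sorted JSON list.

FIRST iteration:
[1]
  A via A→a: +{a}
  A via A→b b: +{b}
  B via B→a a: +{a}
  S via S→b: +{b}
  S: {b}  A: {a,b}  B: {a}
[2] (stable)
  S: {b}  A: {a,b}  B: {a}

FIRST(S) = ["b"]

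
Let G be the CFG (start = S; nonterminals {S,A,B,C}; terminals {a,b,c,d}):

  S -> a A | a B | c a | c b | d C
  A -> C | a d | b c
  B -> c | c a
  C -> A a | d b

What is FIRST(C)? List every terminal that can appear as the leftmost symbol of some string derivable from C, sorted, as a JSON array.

Compute FIRST by fixpoint:
[1]
  A via A→a d: +{a}
  A via A→b c: +{b}
  B via B→c: +{c}
  C via C→A a: +{a,b}
  C via C→d b: +{d}
  S via S→a A: +{a}
  S via S→c a: +{c}
  S via S→d C: +{d}
  FIRST[S]={a,c,d}  FIRST[A]={a,b}  FIRST[B]={c}  FIRST[C]={a,b,d}
[2]
  A via A→C: +{d}
  FIRST[S]={a,c,d}  FIRST[A]={a,b,d}  FIRST[B]={c}  FIRST[C]={a,b,d}
[3] — fixpoint
  FIRST[S]={a,c,d}  FIRST[A]={a,b,d}  FIRST[B]={c}  FIRST[C]={a,b,d}

FIRST(C) = ["a", "b", "d"]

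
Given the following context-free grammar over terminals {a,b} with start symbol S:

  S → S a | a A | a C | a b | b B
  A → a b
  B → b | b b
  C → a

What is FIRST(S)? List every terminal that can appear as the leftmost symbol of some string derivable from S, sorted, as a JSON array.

Compute FIRST by fixpoint:
pass 1:
  A via A→a b: +{a}
  B via B→b: +{b}
  C via C→a: +{a}
  S via S→a A: +{a}
  S via S→b B: +{b}
  FIRST(S)={a,b}  FIRST(A)={a}  FIRST(B)={b}  FIRST(C)={a}
pass 2: done
  FIRST(S)={a,b}  FIRST(A)={a}  FIRST(B)={b}  FIRST(C)={a}

FIRST(S) = ["a", "b"]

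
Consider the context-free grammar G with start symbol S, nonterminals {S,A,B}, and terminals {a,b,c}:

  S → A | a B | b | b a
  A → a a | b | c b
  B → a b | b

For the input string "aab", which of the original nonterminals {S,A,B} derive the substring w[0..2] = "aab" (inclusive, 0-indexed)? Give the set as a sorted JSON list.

CNF form of G:
  S -> T0 B | T0 T0 | T1 T2 | T2 T0 | b
  A -> T0 T0 | T1 T2 | b
  B -> T0 T2 | b
  T0 -> a
  T1 -> c
  T2 -> b

Fill CYK table bottom-up — only the sub-triangle for w[0..2]:
  T[0,0] 'a' = {T0}  orig:{}
  T[1,1] 'a' = {T0}  orig:{}
  T[2,2] 'b' = {A,B,S,T2}  orig:{A,B,S}
  T[0,1] 'aa' = {A,S}
  T[1,2] 'ab' = {B,S}
  T[0,2] 'aab' = {S}

Original NTs in T[0,2] deriving "aab": ["S"]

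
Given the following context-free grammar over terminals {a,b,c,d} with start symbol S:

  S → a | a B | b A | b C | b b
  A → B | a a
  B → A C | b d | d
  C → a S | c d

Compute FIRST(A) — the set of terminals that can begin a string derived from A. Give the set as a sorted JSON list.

Compute FIRST by fixpoint:
round 1:
  A via A→a a: +{a}
  B via B→A C: +{a}
  B via B→b d: +{b}
  B via B→d: +{d}
  C via C→a S: +{a}
  C via C→c d: +{c}
  S via S→a: +{a}
  S via S→b A: +{b}
  FIRST[S]={a,b}  FIRST[A]={a}  FIRST[B]={a,b,d}  FIRST[C]={a,c}
round 2:
  A via A→B: +{b,d}
  FIRST[S]={a,b}  FIRST[A]={a,b,d}  FIRST[B]={a,b,d}  FIRST[C]={a,c}
round 3: done
  FIRST[S]={a,b}  FIRST[A]={a,b,d}  FIRST[B]={a,b,d}  FIRST[C]={a,c}

FIRST(A) = ["a", "b", "d"]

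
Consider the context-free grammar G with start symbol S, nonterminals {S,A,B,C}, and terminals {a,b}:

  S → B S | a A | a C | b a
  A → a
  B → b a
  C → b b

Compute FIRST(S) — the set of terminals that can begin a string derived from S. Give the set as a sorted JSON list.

FIRST sets, iterate to fixpoint:
[1]
  A via A→a: +{a}
  B via B→b a: +{b}
  C via C→b b: +{b}
  S via S→B S: +{b}
  S via S→a A: +{a}
  FIRST[S]={a,b}  FIRST[A]={a}  FIRST[B]={b}  FIRST[C]={b}
[2] (no change)
  FIRST[S]={a,b}  FIRST[A]={a}  FIRST[B]={b}  FIRST[C]={b}

FIRST(S) = ["a", "b"]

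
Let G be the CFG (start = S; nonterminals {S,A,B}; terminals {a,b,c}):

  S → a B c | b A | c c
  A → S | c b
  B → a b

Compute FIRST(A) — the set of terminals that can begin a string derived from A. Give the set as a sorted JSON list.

FIRST iteration:
round 1:
  A via A→c b: +{c}
  B via B→a b: +{a}
  S via S→a B c: +{a}
  S via S→b A: +{b}
  S via S→c c: +{c}
  FIRST[S]={a,b,c}  FIRST[A]={c}  FIRST[B]={a}
round 2:
  A via A→S: +{a,b}
  FIRST[S]={a,b,c}  FIRST[A]={a,b,c}  FIRST[B]={a}
round 3: (no change)
  FIRST[S]={a,b,c}  FIRST[A]={a,b,c}  FIRST[B]={a}

FIRST(A) = ["a", "b", "c"]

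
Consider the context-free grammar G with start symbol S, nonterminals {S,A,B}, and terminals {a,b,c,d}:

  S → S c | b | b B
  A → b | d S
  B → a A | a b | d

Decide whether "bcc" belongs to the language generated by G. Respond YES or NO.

CNF form of G:
  S -> S T3 | T2 B | b
  A -> T0 S | b
  B -> T1 A | T1 T2 | d
  T0 -> d
  T1 -> a
  T2 -> b
  T3 -> c

CYK table (by increasing span):
  [0..0]={A,S,T2}  "b"  orig:{A,S}
  [1..1]={T3}  "c"  orig:{}
  [2..2]={T3}  "c"  orig:{}
  [0..1]={S}  "bc"
  [1..2]=∅  "cc"
  [0..2]={S}  "bcc"

S ∈ T[0,2] ⇒ YES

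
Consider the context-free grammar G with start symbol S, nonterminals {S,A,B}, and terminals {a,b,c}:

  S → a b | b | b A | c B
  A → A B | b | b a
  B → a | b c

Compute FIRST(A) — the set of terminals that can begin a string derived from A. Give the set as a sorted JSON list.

FIRST iteration:
round 1:
  A via A→b: +{b}
  B via B→a: +{a}
  B via B→b c: +{b}
  S via S→a b: +{a}
  S via S→b: +{b}
  S via S→c B: +{c}
  S: {a,b,c}  A: {b}  B: {a,b}
round 2: done
  S: {a,b,c}  A: {b}  B: {a,b}

FIRST(A) = ["b"]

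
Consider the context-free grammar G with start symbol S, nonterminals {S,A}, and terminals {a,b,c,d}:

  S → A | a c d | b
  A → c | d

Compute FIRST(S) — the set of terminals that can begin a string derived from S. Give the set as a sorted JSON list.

Compute FIRST by fixpoint:
[1]
  A via A→c: +{c}
  A via A→d: +{d}
  S via S→A: +{c,d}
  S via S→a c d: +{a}
  S via S→b: +{b}
  FIRST[S]={a,b,c,d}  FIRST[A]={c,d}
[2] (stable)
  FIRST[S]={a,b,c,d}  FIRST[A]={c,d}

FIRST(S) = ["a", "b", "c", "d"]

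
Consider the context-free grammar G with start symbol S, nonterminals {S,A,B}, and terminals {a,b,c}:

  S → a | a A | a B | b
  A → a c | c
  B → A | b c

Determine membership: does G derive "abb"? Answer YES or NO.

Convert to CNF:
  S -> T0 A | T0 B | a | b
  A -> T0 T1 | c
  B -> T0 T1 | T2 T1 | c
  T0 -> a
  T1 -> c
  T2 -> b

CYK table (by increasing span):
  cell(0,0) a: {S,T0}  orig:{S}
  cell(1,1) b: {S,T2}  orig:{S}
  cell(2,2) b: {S,T2}  orig:{S}
  cell(0,1) ab: ∅
  cell(1,2) bb: ∅
  cell(0,2) abb: ∅

S ∉ T[0,2] ⇒ NO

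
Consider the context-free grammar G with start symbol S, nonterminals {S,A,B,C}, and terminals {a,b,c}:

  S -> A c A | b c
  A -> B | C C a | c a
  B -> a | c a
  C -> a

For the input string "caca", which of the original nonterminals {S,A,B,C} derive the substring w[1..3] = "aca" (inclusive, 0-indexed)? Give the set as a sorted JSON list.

CNF form of G:
  S -> A X4 | T2 T1
  A -> C X3 | T1 T0 | a
  B -> T1 T0 | a
  C -> a
  T0 -> a
  T1 -> c
  T2 -> b
  X3 -> C T0
  X4 -> T1 A

Fill CYK table bottom-up, restricted to cells inside w[1..3]:
  T[1,1] 'a' = {A,B,C,T0}  orig:{A,B,C}
  T[2,2] 'c' = {T1}  orig:{}
  T[3,3] 'a' = {A,B,C,T0}  orig:{A,B,C}
  T[1,2] 'ac' = ∅
  T[2,3] 'ca' = {A,B,X4}  orig:{A,B}
  T[1,3] 'aca' = {S}

Original NTs in T[1,3] deriving "aca": ["S"]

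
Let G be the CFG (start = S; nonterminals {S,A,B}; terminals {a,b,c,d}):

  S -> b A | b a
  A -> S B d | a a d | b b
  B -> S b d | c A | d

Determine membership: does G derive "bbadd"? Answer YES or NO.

Convert to CNF:
  S -> T2 A | T2 T1
  A -> S X4 | T1 X5 | T2 T2
  B -> S X6 | T3 A | d
  T0 -> d
  T1 -> a
  T2 -> b
  T3 -> c
  X4 -> B T0
  X5 -> T1 T0
  X6 -> T2 T0

CYK table (by increasing span):
  T[0,0] 'b' = {T2}  orig:{}
  T[1,1] 'b' = {T2}  orig:{}
  T[2,2] 'a' = {T1}  orig:{}
  T[3,3] 'd' = {B,T0}  orig:{B}
  T[4,4] 'd' = {B,T0}  orig:{B}
  T[0,1] 'bb' = {A}
  T[1,2] 'ba' = {S}
  T[2,3] 'ad' = {X5}  orig:{}
  T[3,4] 'dd' = {X4}  orig:{}
  T[0,2] 'bba' = ∅
  T[1,3] 'bad' = ∅
  T[2,4] 'add' = ∅
  T[0,3] 'bbad' = ∅
  T[1,4] 'badd' = {A}
  T[0,4] 'bbadd' = {S}

S ∈ T[0,4] ⇒ YES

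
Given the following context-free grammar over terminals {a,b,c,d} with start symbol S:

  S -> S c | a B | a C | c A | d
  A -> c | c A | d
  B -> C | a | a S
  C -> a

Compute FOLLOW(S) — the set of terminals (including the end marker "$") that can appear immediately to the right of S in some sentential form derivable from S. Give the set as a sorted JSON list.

FIRST iteration:
[1]
  A via A→c: +{c}
  A via A→d: +{d}
  B via B→a: +{a}
  C via C→a: +{a}
  S via S→a B: +{a}
  S via S→c A: +{c}
  S via S→d: +{d}
  FIRST[S]={a,c,d}  FIRST[A]={c,d}  FIRST[B]={a}  FIRST[C]={a}
[2] — fixpoint
  FIRST[S]={a,c,d}  FIRST[A]={c,d}  FIRST[B]={a}  FIRST[C]={a}

FOLLOW iteration:
initialize: $ ∈ FOLLOW(S)
[1]
  S→S c: FOLLOW(S) ⊇ FIRST(c) = {c}; new: +{c}
  S→a B: FOLLOW(B) ⊇ FOLLOW(S) ⊇ {$,c}; new: +{$,c}
  S→a C: FOLLOW(C) ⊇ FOLLOW(S) ⊇ {$,c}; new: +{$,c}
  S→c A: FOLLOW(A) ⊇ FOLLOW(S) ⊇ {$,c}; new: +{$,c}
  S: {$,c}  A: {$,c}  B: {$,c}  C: {$,c}
[2] done
  S: {$,c}  A: {$,c}  B: {$,c}  C: {$,c}

FOLLOW(S) = ["$", "c"]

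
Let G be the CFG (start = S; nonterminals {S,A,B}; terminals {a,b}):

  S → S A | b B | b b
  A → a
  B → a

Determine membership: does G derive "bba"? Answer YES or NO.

Convert to CNF:
  S -> S A | T0 B | T0 T0
  A -> a
  B -> a
  T0 -> b

Fill CYK table bottom-up:
  T[0,0] 'b' = {T0}  orig:{}
  T[1,1] 'b' = {T0}  orig:{}
  T[2,2] 'a' = {A,B}
  T[0,1] 'bb' = {S}
  T[1,2] 'ba' = {S}
  T[0,2] 'bba' = {S}

S ∈ T[0,2] ⇒ YES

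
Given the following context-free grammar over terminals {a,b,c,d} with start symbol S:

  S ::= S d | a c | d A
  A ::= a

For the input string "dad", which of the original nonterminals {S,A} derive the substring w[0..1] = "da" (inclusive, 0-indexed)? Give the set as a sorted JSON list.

CNF form of G:
  S -> S T0 | T0 A | T1 T2
  A -> a
  T0 -> d
  T1 -> a
  T2 -> c

Fill CYK table bottom-up (cells [i..j] with 0 ≤ i ≤ j ≤ 1 only):
  T[0,0] 'd' = {T0}  orig:{}
  T[1,1] 'a' = {A,T1}  orig:{A}
  T[0,1] 'da' = {S}

Original NTs in T[0,1] deriving "da": ["S"]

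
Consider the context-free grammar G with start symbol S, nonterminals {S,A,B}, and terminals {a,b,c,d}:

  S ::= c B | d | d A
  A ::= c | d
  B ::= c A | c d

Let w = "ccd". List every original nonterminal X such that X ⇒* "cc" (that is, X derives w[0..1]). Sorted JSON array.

CNF form of G:
  S -> T0 B | T1 A | d
  A -> c | d
  B -> T0 A | T0 T1
  T0 -> c
  T1 -> d

CYK table (by increasing span) — only the sub-triangle for w[0..1]:
  cell(0,0) c: {A,T0}  orig:{A}
  cell(1,1) c: {A,T0}  orig:{A}
  cell(0,1) cc: {B}

Original NTs in T[0,1] deriving "cc": ["B"]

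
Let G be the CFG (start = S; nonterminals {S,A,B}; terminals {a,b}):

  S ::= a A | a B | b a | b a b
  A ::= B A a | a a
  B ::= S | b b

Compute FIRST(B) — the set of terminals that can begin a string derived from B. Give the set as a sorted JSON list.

FIRST sets, iterate to fixpoint:
[1]
  A via A→a a: +{a}
  B via B→b b: +{b}
  S via S→a A: +{a}
  S via S→b a: +{b}
  FIRST(S)={a,b}  FIRST(A)={a}  FIRST(B)={b}
[2]
  A via A→B A a: +{b}
  B via B→S: +{a}
  FIRST(S)={a,b}  FIRST(A)={a,b}  FIRST(B)={a,b}
[3] — fixpoint
  FIRST(S)={a,b}  FIRST(A)={a,b}  FIRST(B)={a,b}

FIRST(B) = ["a", "b"]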